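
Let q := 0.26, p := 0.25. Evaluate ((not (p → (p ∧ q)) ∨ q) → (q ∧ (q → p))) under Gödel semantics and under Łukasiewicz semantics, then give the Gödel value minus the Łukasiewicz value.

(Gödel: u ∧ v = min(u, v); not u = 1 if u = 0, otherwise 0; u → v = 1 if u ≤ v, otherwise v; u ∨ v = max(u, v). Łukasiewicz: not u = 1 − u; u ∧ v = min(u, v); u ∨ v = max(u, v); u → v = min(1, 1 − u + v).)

Gödel evaluation:
  (p ∧ q) = min(0.25, 0.26) = 0.25
  (p → (p ∧ q)): 0.25 ≤ 0.25, so result = 1
  not (p → (p ∧ q)): Gödel ¬ of 1 = 0 (operand ≠ 0)
  (not (p → (p ∧ q)) ∨ q) = max(0, 0.26) = 0.26
  (q → p): 0.26 > 0.25, so result = 0.25
  (q ∧ (q → p)) = min(0.26, 0.25) = 0.25
  ((not (p → (p ∧ q)) ∨ q) → (q ∧ (q → p))): 0.26 > 0.25, so result = 0.25
  Gödel value = 0.25
Łukasiewicz evaluation:
  (p ∧ q) = min(0.25, 0.26) = 0.25
  (p → (p ∧ q)): min(1, 1 − 0.25 + 0.25) = 1
  not (p → (p ∧ q)): Łukasiewicz ¬ gives 1 − 1 = 0
  (not (p → (p ∧ q)) ∨ q) = max(0, 0.26) = 0.26
  (q → p): min(1, 1 − 0.26 + 0.25) = 0.99
  (q ∧ (q → p)) = min(0.26, 0.99) = 0.26
  ((not (p → (p ∧ q)) ∨ q) → (q ∧ (q → p))): min(1, 1 − 0.26 + 0.26) = 1
  Łukasiewicz value = 1
Difference: 0.25 − 1 = -0.75

-0.75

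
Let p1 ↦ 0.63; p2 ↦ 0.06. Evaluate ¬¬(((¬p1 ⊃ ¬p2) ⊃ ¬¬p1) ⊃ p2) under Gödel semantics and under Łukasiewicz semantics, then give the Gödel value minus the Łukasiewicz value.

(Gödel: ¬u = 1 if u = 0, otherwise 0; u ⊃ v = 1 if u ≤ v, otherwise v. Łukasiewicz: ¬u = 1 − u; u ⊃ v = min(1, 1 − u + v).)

0.57

Gödel evaluation:
  ¬p1: Gödel ¬ of 0.63 = 0 (operand ≠ 0)
  ¬p2: Gödel ¬ of 0.06 = 0 (operand ≠ 0)
  (¬p1 ⊃ ¬p2): 0 ≤ 0, so result = 1
  ¬p1: Gödel ¬ of 0.63 = 0 (operand ≠ 0)
  ¬¬p1: Gödel ¬ of 0 = 1 (operand is 0)
  ((¬p1 ⊃ ¬p2) ⊃ ¬¬p1): 1 ≤ 1, so result = 1
  (((¬p1 ⊃ ¬p2) ⊃ ¬¬p1) ⊃ p2): 1 > 0.06, so result = 0.06
  ¬(((¬p1 ⊃ ¬p2) ⊃ ¬¬p1) ⊃ p2): Gödel ¬ of 0.06 = 0 (operand ≠ 0)
  ¬¬(((¬p1 ⊃ ¬p2) ⊃ ¬¬p1) ⊃ p2): Gödel ¬ of 0 = 1 (operand is 0)
  Gödel value = 1
Łukasiewicz evaluation:
  ¬p1: Łukasiewicz ¬ gives 1 − 0.63 = 0.37
  ¬p2: Łukasiewicz ¬ gives 1 − 0.06 = 0.94
  (¬p1 ⊃ ¬p2): min(1, 1 − 0.37 + 0.94) = 1
  ¬p1: Łukasiewicz ¬ gives 1 − 0.63 = 0.37
  ¬¬p1: Łukasiewicz ¬ gives 1 − 0.37 = 0.63
  ((¬p1 ⊃ ¬p2) ⊃ ¬¬p1): min(1, 1 − 1 + 0.63) = 0.63
  (((¬p1 ⊃ ¬p2) ⊃ ¬¬p1) ⊃ p2): min(1, 1 − 0.63 + 0.06) = 0.43
  ¬(((¬p1 ⊃ ¬p2) ⊃ ¬¬p1) ⊃ p2): Łukasiewicz ¬ gives 1 − 0.43 = 0.57
  ¬¬(((¬p1 ⊃ ¬p2) ⊃ ¬¬p1) ⊃ p2): Łukasiewicz ¬ gives 1 − 0.57 = 0.43
  Łukasiewicz value = 0.43
Difference: 1 − 0.43 = 0.57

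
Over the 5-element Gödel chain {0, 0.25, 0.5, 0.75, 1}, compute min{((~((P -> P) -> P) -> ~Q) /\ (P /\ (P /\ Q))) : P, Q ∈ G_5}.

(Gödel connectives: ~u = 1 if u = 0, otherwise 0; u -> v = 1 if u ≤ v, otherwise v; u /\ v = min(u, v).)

The minimum is attained at P = 0, Q = 0:
  (P -> P): 0 ≤ 0, so result = 1
  ((P -> P) -> P): 1 > 0, so result = 0
  ~((P -> P) -> P): Gödel ¬ of 0 = 1 (operand is 0)
  ~Q: Gödel ¬ of 0 = 1 (operand is 0)
  (~((P -> P) -> P) -> ~Q): 1 ≤ 1, so result = 1
  (P /\ Q) = min(0, 0) = 0
  (P /\ (P /\ Q)) = min(0, 0) = 0
  ((~((P -> P) -> P) -> ~Q) /\ (P /\ (P /\ Q))) = min(1, 0) = 0
Checking all 25 assignments confirms none give a value below 0.00.

0.00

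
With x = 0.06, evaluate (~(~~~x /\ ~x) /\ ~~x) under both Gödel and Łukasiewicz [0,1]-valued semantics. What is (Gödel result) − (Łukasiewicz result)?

Gödel evaluation:
  ~x: Gödel ¬ of 0.06 = 0 (operand ≠ 0)
  ~~x: Gödel ¬ of 0 = 1 (operand is 0)
  ~~~x: Gödel ¬ of 1 = 0 (operand ≠ 0)
  ~x: Gödel ¬ of 0.06 = 0 (operand ≠ 0)
  (~~~x /\ ~x) = min(0, 0) = 0
  ~(~~~x /\ ~x): Gödel ¬ of 0 = 1 (operand is 0)
  ~x: Gödel ¬ of 0.06 = 0 (operand ≠ 0)
  ~~x: Gödel ¬ of 0 = 1 (operand is 0)
  (~(~~~x /\ ~x) /\ ~~x) = min(1, 1) = 1
  Gödel value = 1
Łukasiewicz evaluation:
  ~x: Łukasiewicz ¬ gives 1 − 0.06 = 0.94
  ~~x: Łukasiewicz ¬ gives 1 − 0.94 = 0.06
  ~~~x: Łukasiewicz ¬ gives 1 − 0.06 = 0.94
  ~x: Łukasiewicz ¬ gives 1 − 0.06 = 0.94
  (~~~x /\ ~x) = min(0.94, 0.94) = 0.94
  ~(~~~x /\ ~x): Łukasiewicz ¬ gives 1 − 0.94 = 0.06
  ~x: Łukasiewicz ¬ gives 1 − 0.06 = 0.94
  ~~x: Łukasiewicz ¬ gives 1 − 0.94 = 0.06
  (~(~~~x /\ ~x) /\ ~~x) = min(0.06, 0.06) = 0.06
  Łukasiewicz value = 0.06
Difference: 1 − 0.06 = 0.94

0.94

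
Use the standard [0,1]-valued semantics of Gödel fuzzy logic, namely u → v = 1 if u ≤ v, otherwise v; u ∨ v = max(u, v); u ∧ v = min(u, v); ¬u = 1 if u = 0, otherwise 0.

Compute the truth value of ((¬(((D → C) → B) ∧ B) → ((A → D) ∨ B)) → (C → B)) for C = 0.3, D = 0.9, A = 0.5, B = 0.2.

0.20

(D → C): 0.9 > 0.3, so result = 0.3
((D → C) → B): 0.3 > 0.2, so result = 0.2
(((D → C) → B) ∧ B) = min(0.2, 0.2) = 0.2
¬(((D → C) → B) ∧ B): Gödel ¬ of 0.2 = 0 (operand ≠ 0)
(A → D): 0.5 ≤ 0.9, so result = 1
((A → D) ∨ B) = max(1, 0.2) = 1
(¬(((D → C) → B) ∧ B) → ((A → D) ∨ B)): 0 ≤ 1, so result = 1
(C → B): 0.3 > 0.2, so result = 0.2
((¬(((D → C) → B) ∧ B) → ((A → D) ∨ B)) → (C → B)): 1 > 0.2, so result = 0.2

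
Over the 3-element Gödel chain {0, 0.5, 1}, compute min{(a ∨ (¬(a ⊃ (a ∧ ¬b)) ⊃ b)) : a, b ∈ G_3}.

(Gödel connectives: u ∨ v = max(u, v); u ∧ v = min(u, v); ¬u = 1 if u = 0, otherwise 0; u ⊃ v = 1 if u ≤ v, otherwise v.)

The minimum is attained at a = 0.5, b = 0.5:
  ¬b: Gödel ¬ of 0.5 = 0 (operand ≠ 0)
  (a ∧ ¬b) = min(0.5, 0) = 0
  (a ⊃ (a ∧ ¬b)): 0.5 > 0, so result = 0
  ¬(a ⊃ (a ∧ ¬b)): Gödel ¬ of 0 = 1 (operand is 0)
  (¬(a ⊃ (a ∧ ¬b)) ⊃ b): 1 > 0.5, so result = 0.5
  (a ∨ (¬(a ⊃ (a ∧ ¬b)) ⊃ b)) = max(0.5, 0.5) = 0.5
Checking all 9 assignments confirms none give a value below 0.50.

0.50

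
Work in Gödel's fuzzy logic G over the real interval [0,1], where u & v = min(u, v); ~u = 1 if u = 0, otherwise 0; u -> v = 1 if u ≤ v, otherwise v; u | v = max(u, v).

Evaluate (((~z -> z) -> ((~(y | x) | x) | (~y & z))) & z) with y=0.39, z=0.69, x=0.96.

0.69

~z: Gödel ¬ of 0.69 = 0 (operand ≠ 0)
(~z -> z): 0 ≤ 0.69, so result = 1
(y | x) = max(0.39, 0.96) = 0.96
~(y | x): Gödel ¬ of 0.96 = 0 (operand ≠ 0)
(~(y | x) | x) = max(0, 0.96) = 0.96
~y: Gödel ¬ of 0.39 = 0 (operand ≠ 0)
(~y & z) = min(0, 0.69) = 0
((~(y | x) | x) | (~y & z)) = max(0.96, 0) = 0.96
((~z -> z) -> ((~(y | x) | x) | (~y & z))): 1 > 0.96, so result = 0.96
(((~z -> z) -> ((~(y | x) | x) | (~y & z))) & z) = min(0.96, 0.69) = 0.69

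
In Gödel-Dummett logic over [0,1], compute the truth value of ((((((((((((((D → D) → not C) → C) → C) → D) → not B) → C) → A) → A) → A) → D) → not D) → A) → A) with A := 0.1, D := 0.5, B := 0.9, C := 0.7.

0.10

(D → D): 0.5 ≤ 0.5, so result = 1
not C: Gödel ¬ of 0.7 = 0 (operand ≠ 0)
((D → D) → not C): 1 > 0, so result = 0
(((D → D) → not C) → C): 0 ≤ 0.7, so result = 1
((((D → D) → not C) → C) → C): 1 > 0.7, so result = 0.7
(((((D → D) → not C) → C) → C) → D): 0.7 > 0.5, so result = 0.5
not B: Gödel ¬ of 0.9 = 0 (operand ≠ 0)
((((((D → D) → not C) → C) → C) → D) → not B): 0.5 > 0, so result = 0
(((((((D → D) → not C) → C) → C) → D) → not B) → C): 0 ≤ 0.7, so result = 1
((((((((D → D) → not C) → C) → C) → D) → not B) → C) → A): 1 > 0.1, so result = 0.1
(((((((((D → D) → not C) → C) → C) → D) → not B) → C) → A) → A): 0.1 ≤ 0.1, so result = 1
((((((((((D → D) → not C) → C) → C) → D) → not B) → C) → A) → A) → A): 1 > 0.1, so result = 0.1
(((((((((((D → D) → not C) → C) → C) → D) → not B) → C) → A) → A) → A) → D): 0.1 ≤ 0.5, so result = 1
not D: Gödel ¬ of 0.5 = 0 (operand ≠ 0)
((((((((((((D → D) → not C) → C) → C) → D) → not B) → C) → A) → A) → A) → D) → not D): 1 > 0, so result = 0
(((((((((((((D → D) → not C) → C) → C) → D) → not B) → C) → A) → A) → A) → D) → not D) → A): 0 ≤ 0.1, so result = 1
((((((((((((((D → D) → not C) → C) → C) → D) → not B) → C) → A) → A) → A) → D) → not D) → A) → A): 1 > 0.1, so result = 0.1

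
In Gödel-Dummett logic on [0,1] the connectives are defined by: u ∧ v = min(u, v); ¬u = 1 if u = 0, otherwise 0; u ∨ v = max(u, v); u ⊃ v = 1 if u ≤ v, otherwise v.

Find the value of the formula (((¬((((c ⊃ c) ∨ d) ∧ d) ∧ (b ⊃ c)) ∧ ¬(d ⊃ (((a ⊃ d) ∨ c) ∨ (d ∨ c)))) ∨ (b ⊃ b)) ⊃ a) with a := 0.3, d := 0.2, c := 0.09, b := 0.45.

(c ⊃ c): 0.09 ≤ 0.09, so result = 1
((c ⊃ c) ∨ d) = max(1, 0.2) = 1
(((c ⊃ c) ∨ d) ∧ d) = min(1, 0.2) = 0.2
(b ⊃ c): 0.45 > 0.09, so result = 0.09
((((c ⊃ c) ∨ d) ∧ d) ∧ (b ⊃ c)) = min(0.2, 0.09) = 0.09
¬((((c ⊃ c) ∨ d) ∧ d) ∧ (b ⊃ c)): Gödel ¬ of 0.09 = 0 (operand ≠ 0)
(a ⊃ d): 0.3 > 0.2, so result = 0.2
((a ⊃ d) ∨ c) = max(0.2, 0.09) = 0.2
(d ∨ c) = max(0.2, 0.09) = 0.2
(((a ⊃ d) ∨ c) ∨ (d ∨ c)) = max(0.2, 0.2) = 0.2
(d ⊃ (((a ⊃ d) ∨ c) ∨ (d ∨ c))): 0.2 ≤ 0.2, so result = 1
¬(d ⊃ (((a ⊃ d) ∨ c) ∨ (d ∨ c))): Gödel ¬ of 1 = 0 (operand ≠ 0)
(¬((((c ⊃ c) ∨ d) ∧ d) ∧ (b ⊃ c)) ∧ ¬(d ⊃ (((a ⊃ d) ∨ c) ∨ (d ∨ c)))) = min(0, 0) = 0
(b ⊃ b): 0.45 ≤ 0.45, so result = 1
((¬((((c ⊃ c) ∨ d) ∧ d) ∧ (b ⊃ c)) ∧ ¬(d ⊃ (((a ⊃ d) ∨ c) ∨ (d ∨ c)))) ∨ (b ⊃ b)) = max(0, 1) = 1
(((¬((((c ⊃ c) ∨ d) ∧ d) ∧ (b ⊃ c)) ∧ ¬(d ⊃ (((a ⊃ d) ∨ c) ∨ (d ∨ c)))) ∨ (b ⊃ b)) ⊃ a): 1 > 0.3, so result = 0.3

0.30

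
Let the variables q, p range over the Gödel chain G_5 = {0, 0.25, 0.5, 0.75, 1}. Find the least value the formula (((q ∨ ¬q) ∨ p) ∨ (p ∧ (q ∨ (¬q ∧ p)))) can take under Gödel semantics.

0.25

The minimum is attained at q = 0.25, p = 0:
  ¬q: Gödel ¬ of 0.25 = 0 (operand ≠ 0)
  (q ∨ ¬q) = max(0.25, 0) = 0.25
  ((q ∨ ¬q) ∨ p) = max(0.25, 0) = 0.25
  ¬q: Gödel ¬ of 0.25 = 0 (operand ≠ 0)
  (¬q ∧ p) = min(0, 0) = 0
  (q ∨ (¬q ∧ p)) = max(0.25, 0) = 0.25
  (p ∧ (q ∨ (¬q ∧ p))) = min(0, 0.25) = 0
  (((q ∨ ¬q) ∨ p) ∨ (p ∧ (q ∨ (¬q ∧ p)))) = max(0.25, 0) = 0.25
Checking all 25 assignments confirms none give a value below 0.25.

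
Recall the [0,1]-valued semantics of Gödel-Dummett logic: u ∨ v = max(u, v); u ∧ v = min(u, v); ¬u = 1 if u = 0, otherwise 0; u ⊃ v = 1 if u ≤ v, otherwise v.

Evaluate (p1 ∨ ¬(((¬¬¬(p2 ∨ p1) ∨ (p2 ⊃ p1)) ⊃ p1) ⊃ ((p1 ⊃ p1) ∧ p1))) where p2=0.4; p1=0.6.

0.60

(p2 ∨ p1) = max(0.4, 0.6) = 0.6
¬(p2 ∨ p1): Gödel ¬ of 0.6 = 0 (operand ≠ 0)
¬¬(p2 ∨ p1): Gödel ¬ of 0 = 1 (operand is 0)
¬¬¬(p2 ∨ p1): Gödel ¬ of 1 = 0 (operand ≠ 0)
(p2 ⊃ p1): 0.4 ≤ 0.6, so result = 1
(¬¬¬(p2 ∨ p1) ∨ (p2 ⊃ p1)) = max(0, 1) = 1
((¬¬¬(p2 ∨ p1) ∨ (p2 ⊃ p1)) ⊃ p1): 1 > 0.6, so result = 0.6
(p1 ⊃ p1): 0.6 ≤ 0.6, so result = 1
((p1 ⊃ p1) ∧ p1) = min(1, 0.6) = 0.6
(((¬¬¬(p2 ∨ p1) ∨ (p2 ⊃ p1)) ⊃ p1) ⊃ ((p1 ⊃ p1) ∧ p1)): 0.6 ≤ 0.6, so result = 1
¬(((¬¬¬(p2 ∨ p1) ∨ (p2 ⊃ p1)) ⊃ p1) ⊃ ((p1 ⊃ p1) ∧ p1)): Gödel ¬ of 1 = 0 (operand ≠ 0)
(p1 ∨ ¬(((¬¬¬(p2 ∨ p1) ∨ (p2 ⊃ p1)) ⊃ p1) ⊃ ((p1 ⊃ p1) ∧ p1))) = max(0.6, 0) = 0.6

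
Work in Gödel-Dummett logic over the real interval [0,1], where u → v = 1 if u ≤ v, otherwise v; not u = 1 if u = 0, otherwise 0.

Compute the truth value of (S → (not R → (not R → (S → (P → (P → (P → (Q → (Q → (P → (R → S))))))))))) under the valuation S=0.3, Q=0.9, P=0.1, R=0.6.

1.00

not R: Gödel ¬ of 0.6 = 0 (operand ≠ 0)
not R: Gödel ¬ of 0.6 = 0 (operand ≠ 0)
(R → S): 0.6 > 0.3, so result = 0.3
(P → (R → S)): 0.1 ≤ 0.3, so result = 1
(Q → (P → (R → S))): 0.9 ≤ 1, so result = 1
(Q → (Q → (P → (R → S)))): 0.9 ≤ 1, so result = 1
(P → (Q → (Q → (P → (R → S))))): 0.1 ≤ 1, so result = 1
(P → (P → (Q → (Q → (P → (R → S)))))): 0.1 ≤ 1, so result = 1
(P → (P → (P → (Q → (Q → (P → (R → S))))))): 0.1 ≤ 1, so result = 1
(S → (P → (P → (P → (Q → (Q → (P → (R → S)))))))): 0.3 ≤ 1, so result = 1
(not R → (S → (P → (P → (P → (Q → (Q → (P → (R → S))))))))): 0 ≤ 1, so result = 1
(not R → (not R → (S → (P → (P → (P → (Q → (Q → (P → (R → S)))))))))): 0 ≤ 1, so result = 1
(S → (not R → (not R → (S → (P → (P → (P → (Q → (Q → (P → (R → S))))))))))): 0.3 ≤ 1, so result = 1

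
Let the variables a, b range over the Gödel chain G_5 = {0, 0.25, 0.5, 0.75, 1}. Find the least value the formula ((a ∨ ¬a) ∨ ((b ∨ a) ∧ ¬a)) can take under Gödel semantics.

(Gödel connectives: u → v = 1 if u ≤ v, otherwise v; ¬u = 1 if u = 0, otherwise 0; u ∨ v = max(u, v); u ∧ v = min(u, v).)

The minimum is attained at a = 0.25, b = 0:
  ¬a: Gödel ¬ of 0.25 = 0 (operand ≠ 0)
  (a ∨ ¬a) = max(0.25, 0) = 0.25
  (b ∨ a) = max(0, 0.25) = 0.25
  ¬a: Gödel ¬ of 0.25 = 0 (operand ≠ 0)
  ((b ∨ a) ∧ ¬a) = min(0.25, 0) = 0
  ((a ∨ ¬a) ∨ ((b ∨ a) ∧ ¬a)) = max(0.25, 0) = 0.25
Checking all 25 assignments confirms none give a value below 0.25.

0.25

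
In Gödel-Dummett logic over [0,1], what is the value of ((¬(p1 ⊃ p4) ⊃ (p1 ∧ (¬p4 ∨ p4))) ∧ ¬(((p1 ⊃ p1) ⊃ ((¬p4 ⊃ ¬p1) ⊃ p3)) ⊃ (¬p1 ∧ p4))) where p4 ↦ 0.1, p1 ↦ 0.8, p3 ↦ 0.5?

(p1 ⊃ p4): 0.8 > 0.1, so result = 0.1
¬(p1 ⊃ p4): Gödel ¬ of 0.1 = 0 (operand ≠ 0)
¬p4: Gödel ¬ of 0.1 = 0 (operand ≠ 0)
(¬p4 ∨ p4) = max(0, 0.1) = 0.1
(p1 ∧ (¬p4 ∨ p4)) = min(0.8, 0.1) = 0.1
(¬(p1 ⊃ p4) ⊃ (p1 ∧ (¬p4 ∨ p4))): 0 ≤ 0.1, so result = 1
(p1 ⊃ p1): 0.8 ≤ 0.8, so result = 1
¬p4: Gödel ¬ of 0.1 = 0 (operand ≠ 0)
¬p1: Gödel ¬ of 0.8 = 0 (operand ≠ 0)
(¬p4 ⊃ ¬p1): 0 ≤ 0, so result = 1
((¬p4 ⊃ ¬p1) ⊃ p3): 1 > 0.5, so result = 0.5
((p1 ⊃ p1) ⊃ ((¬p4 ⊃ ¬p1) ⊃ p3)): 1 > 0.5, so result = 0.5
¬p1: Gödel ¬ of 0.8 = 0 (operand ≠ 0)
(¬p1 ∧ p4) = min(0, 0.1) = 0
(((p1 ⊃ p1) ⊃ ((¬p4 ⊃ ¬p1) ⊃ p3)) ⊃ (¬p1 ∧ p4)): 0.5 > 0, so result = 0
¬(((p1 ⊃ p1) ⊃ ((¬p4 ⊃ ¬p1) ⊃ p3)) ⊃ (¬p1 ∧ p4)): Gödel ¬ of 0 = 1 (operand is 0)
((¬(p1 ⊃ p4) ⊃ (p1 ∧ (¬p4 ∨ p4))) ∧ ¬(((p1 ⊃ p1) ⊃ ((¬p4 ⊃ ¬p1) ⊃ p3)) ⊃ (¬p1 ∧ p4))) = min(1, 1) = 1

1.00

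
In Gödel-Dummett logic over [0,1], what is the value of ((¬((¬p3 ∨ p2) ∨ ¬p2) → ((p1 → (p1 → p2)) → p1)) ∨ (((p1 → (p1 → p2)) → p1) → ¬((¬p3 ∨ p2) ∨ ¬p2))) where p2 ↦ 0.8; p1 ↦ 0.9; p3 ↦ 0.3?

1.00

¬p3: Gödel ¬ of 0.3 = 0 (operand ≠ 0)
(¬p3 ∨ p2) = max(0, 0.8) = 0.8
¬p2: Gödel ¬ of 0.8 = 0 (operand ≠ 0)
((¬p3 ∨ p2) ∨ ¬p2) = max(0.8, 0) = 0.8
¬((¬p3 ∨ p2) ∨ ¬p2): Gödel ¬ of 0.8 = 0 (operand ≠ 0)
(p1 → p2): 0.9 > 0.8, so result = 0.8
(p1 → (p1 → p2)): 0.9 > 0.8, so result = 0.8
((p1 → (p1 → p2)) → p1): 0.8 ≤ 0.9, so result = 1
(¬((¬p3 ∨ p2) ∨ ¬p2) → ((p1 → (p1 → p2)) → p1)): 0 ≤ 1, so result = 1
(p1 → p2): 0.9 > 0.8, so result = 0.8
(p1 → (p1 → p2)): 0.9 > 0.8, so result = 0.8
((p1 → (p1 → p2)) → p1): 0.8 ≤ 0.9, so result = 1
¬p3: Gödel ¬ of 0.3 = 0 (operand ≠ 0)
(¬p3 ∨ p2) = max(0, 0.8) = 0.8
¬p2: Gödel ¬ of 0.8 = 0 (operand ≠ 0)
((¬p3 ∨ p2) ∨ ¬p2) = max(0.8, 0) = 0.8
¬((¬p3 ∨ p2) ∨ ¬p2): Gödel ¬ of 0.8 = 0 (operand ≠ 0)
(((p1 → (p1 → p2)) → p1) → ¬((¬p3 ∨ p2) ∨ ¬p2)): 1 > 0, so result = 0
((¬((¬p3 ∨ p2) ∨ ¬p2) → ((p1 → (p1 → p2)) → p1)) ∨ (((p1 → (p1 → p2)) → p1) → ¬((¬p3 ∨ p2) ∨ ¬p2))) = max(1, 0) = 1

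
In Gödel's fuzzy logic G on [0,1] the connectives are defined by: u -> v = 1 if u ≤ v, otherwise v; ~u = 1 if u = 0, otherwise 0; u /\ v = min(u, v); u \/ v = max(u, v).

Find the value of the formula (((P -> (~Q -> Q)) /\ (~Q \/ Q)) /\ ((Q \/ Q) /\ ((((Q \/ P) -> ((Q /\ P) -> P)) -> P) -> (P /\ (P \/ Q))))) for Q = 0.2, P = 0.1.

~Q: Gödel ¬ of 0.2 = 0 (operand ≠ 0)
(~Q -> Q): 0 ≤ 0.2, so result = 1
(P -> (~Q -> Q)): 0.1 ≤ 1, so result = 1
~Q: Gödel ¬ of 0.2 = 0 (operand ≠ 0)
(~Q \/ Q) = max(0, 0.2) = 0.2
((P -> (~Q -> Q)) /\ (~Q \/ Q)) = min(1, 0.2) = 0.2
(Q \/ Q) = max(0.2, 0.2) = 0.2
(Q \/ P) = max(0.2, 0.1) = 0.2
(Q /\ P) = min(0.2, 0.1) = 0.1
((Q /\ P) -> P): 0.1 ≤ 0.1, so result = 1
((Q \/ P) -> ((Q /\ P) -> P)): 0.2 ≤ 1, so result = 1
(((Q \/ P) -> ((Q /\ P) -> P)) -> P): 1 > 0.1, so result = 0.1
(P \/ Q) = max(0.1, 0.2) = 0.2
(P /\ (P \/ Q)) = min(0.1, 0.2) = 0.1
((((Q \/ P) -> ((Q /\ P) -> P)) -> P) -> (P /\ (P \/ Q))): 0.1 ≤ 0.1, so result = 1
((Q \/ Q) /\ ((((Q \/ P) -> ((Q /\ P) -> P)) -> P) -> (P /\ (P \/ Q)))) = min(0.2, 1) = 0.2
(((P -> (~Q -> Q)) /\ (~Q \/ Q)) /\ ((Q \/ Q) /\ ((((Q \/ P) -> ((Q /\ P) -> P)) -> P) -> (P /\ (P \/ Q))))) = min(0.2, 0.2) = 0.2

0.20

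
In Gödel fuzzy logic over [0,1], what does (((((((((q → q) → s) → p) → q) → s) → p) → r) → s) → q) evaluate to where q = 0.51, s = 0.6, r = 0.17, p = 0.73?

0.51

(q → q): 0.51 ≤ 0.51, so result = 1
((q → q) → s): 1 > 0.6, so result = 0.6
(((q → q) → s) → p): 0.6 ≤ 0.73, so result = 1
((((q → q) → s) → p) → q): 1 > 0.51, so result = 0.51
(((((q → q) → s) → p) → q) → s): 0.51 ≤ 0.6, so result = 1
((((((q → q) → s) → p) → q) → s) → p): 1 > 0.73, so result = 0.73
(((((((q → q) → s) → p) → q) → s) → p) → r): 0.73 > 0.17, so result = 0.17
((((((((q → q) → s) → p) → q) → s) → p) → r) → s): 0.17 ≤ 0.6, so result = 1
(((((((((q → q) → s) → p) → q) → s) → p) → r) → s) → q): 1 > 0.51, so result = 0.51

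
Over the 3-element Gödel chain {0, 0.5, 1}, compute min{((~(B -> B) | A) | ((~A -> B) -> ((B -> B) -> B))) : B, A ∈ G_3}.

The minimum is attained at B = 0, A = 0.5:
  (B -> B): 0 ≤ 0, so result = 1
  ~(B -> B): Gödel ¬ of 1 = 0 (operand ≠ 0)
  (~(B -> B) | A) = max(0, 0.5) = 0.5
  ~A: Gödel ¬ of 0.5 = 0 (operand ≠ 0)
  (~A -> B): 0 ≤ 0, so result = 1
  (B -> B): 0 ≤ 0, so result = 1
  ((B -> B) -> B): 1 > 0, so result = 0
  ((~A -> B) -> ((B -> B) -> B)): 1 > 0, so result = 0
  ((~(B -> B) | A) | ((~A -> B) -> ((B -> B) -> B))) = max(0.5, 0) = 0.5
Checking all 9 assignments confirms none give a value below 0.50.

0.50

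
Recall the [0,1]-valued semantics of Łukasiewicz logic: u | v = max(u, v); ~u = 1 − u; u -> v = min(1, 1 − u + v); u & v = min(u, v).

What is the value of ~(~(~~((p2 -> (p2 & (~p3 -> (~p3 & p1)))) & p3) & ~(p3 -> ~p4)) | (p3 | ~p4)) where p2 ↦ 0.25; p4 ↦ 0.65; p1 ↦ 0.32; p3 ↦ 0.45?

0.10

~p3: Łukasiewicz ¬ gives 1 − 0.45 = 0.55
~p3: Łukasiewicz ¬ gives 1 − 0.45 = 0.55
(~p3 & p1) = min(0.55, 0.32) = 0.32
(~p3 -> (~p3 & p1)): min(1, 1 − 0.55 + 0.32) = 0.77
(p2 & (~p3 -> (~p3 & p1))) = min(0.25, 0.77) = 0.25
(p2 -> (p2 & (~p3 -> (~p3 & p1)))): min(1, 1 − 0.25 + 0.25) = 1
((p2 -> (p2 & (~p3 -> (~p3 & p1)))) & p3) = min(1, 0.45) = 0.45
~((p2 -> (p2 & (~p3 -> (~p3 & p1)))) & p3): Łukasiewicz ¬ gives 1 − 0.45 = 0.55
~~((p2 -> (p2 & (~p3 -> (~p3 & p1)))) & p3): Łukasiewicz ¬ gives 1 − 0.55 = 0.45
~p4: Łukasiewicz ¬ gives 1 − 0.65 = 0.35
(p3 -> ~p4): min(1, 1 − 0.45 + 0.35) = 0.9
~(p3 -> ~p4): Łukasiewicz ¬ gives 1 − 0.9 = 0.1
(~~((p2 -> (p2 & (~p3 -> (~p3 & p1)))) & p3) & ~(p3 -> ~p4)) = min(0.45, 0.1) = 0.1
~(~~((p2 -> (p2 & (~p3 -> (~p3 & p1)))) & p3) & ~(p3 -> ~p4)): Łukasiewicz ¬ gives 1 − 0.1 = 0.9
~p4: Łukasiewicz ¬ gives 1 − 0.65 = 0.35
(p3 | ~p4) = max(0.45, 0.35) = 0.45
(~(~~((p2 -> (p2 & (~p3 -> (~p3 & p1)))) & p3) & ~(p3 -> ~p4)) | (p3 | ~p4)) = max(0.9, 0.45) = 0.9
~(~(~~((p2 -> (p2 & (~p3 -> (~p3 & p1)))) & p3) & ~(p3 -> ~p4)) | (p3 | ~p4)): Łukasiewicz ¬ gives 1 − 0.9 = 0.1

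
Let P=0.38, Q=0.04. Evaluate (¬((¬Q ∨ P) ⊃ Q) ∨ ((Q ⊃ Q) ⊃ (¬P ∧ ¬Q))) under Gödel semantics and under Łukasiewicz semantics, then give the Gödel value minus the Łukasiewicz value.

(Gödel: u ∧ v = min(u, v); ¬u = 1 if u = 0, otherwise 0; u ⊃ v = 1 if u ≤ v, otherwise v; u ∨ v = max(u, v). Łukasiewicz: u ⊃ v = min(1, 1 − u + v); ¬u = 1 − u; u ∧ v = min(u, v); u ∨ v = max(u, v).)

-0.92

Gödel evaluation:
  ¬Q: Gödel ¬ of 0.04 = 0 (operand ≠ 0)
  (¬Q ∨ P) = max(0, 0.38) = 0.38
  ((¬Q ∨ P) ⊃ Q): 0.38 > 0.04, so result = 0.04
  ¬((¬Q ∨ P) ⊃ Q): Gödel ¬ of 0.04 = 0 (operand ≠ 0)
  (Q ⊃ Q): 0.04 ≤ 0.04, so result = 1
  ¬P: Gödel ¬ of 0.38 = 0 (operand ≠ 0)
  ¬Q: Gödel ¬ of 0.04 = 0 (operand ≠ 0)
  (¬P ∧ ¬Q) = min(0, 0) = 0
  ((Q ⊃ Q) ⊃ (¬P ∧ ¬Q)): 1 > 0, so result = 0
  (¬((¬Q ∨ P) ⊃ Q) ∨ ((Q ⊃ Q) ⊃ (¬P ∧ ¬Q))) = max(0, 0) = 0
  Gödel value = 0
Łukasiewicz evaluation:
  ¬Q: Łukasiewicz ¬ gives 1 − 0.04 = 0.96
  (¬Q ∨ P) = max(0.96, 0.38) = 0.96
  ((¬Q ∨ P) ⊃ Q): min(1, 1 − 0.96 + 0.04) = 0.08
  ¬((¬Q ∨ P) ⊃ Q): Łukasiewicz ¬ gives 1 − 0.08 = 0.92
  (Q ⊃ Q): min(1, 1 − 0.04 + 0.04) = 1
  ¬P: Łukasiewicz ¬ gives 1 − 0.38 = 0.62
  ¬Q: Łukasiewicz ¬ gives 1 − 0.04 = 0.96
  (¬P ∧ ¬Q) = min(0.62, 0.96) = 0.62
  ((Q ⊃ Q) ⊃ (¬P ∧ ¬Q)): min(1, 1 − 1 + 0.62) = 0.62
  (¬((¬Q ∨ P) ⊃ Q) ∨ ((Q ⊃ Q) ⊃ (¬P ∧ ¬Q))) = max(0.92, 0.62) = 0.92
  Łukasiewicz value = 0.92
Difference: 0 − 0.92 = -0.92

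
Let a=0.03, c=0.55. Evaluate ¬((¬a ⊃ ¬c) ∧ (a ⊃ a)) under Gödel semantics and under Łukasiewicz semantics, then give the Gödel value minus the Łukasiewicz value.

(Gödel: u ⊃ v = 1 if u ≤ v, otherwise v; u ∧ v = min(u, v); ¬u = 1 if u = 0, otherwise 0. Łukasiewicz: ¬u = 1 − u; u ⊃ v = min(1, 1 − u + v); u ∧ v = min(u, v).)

-0.52

Gödel evaluation:
  ¬a: Gödel ¬ of 0.03 = 0 (operand ≠ 0)
  ¬c: Gödel ¬ of 0.55 = 0 (operand ≠ 0)
  (¬a ⊃ ¬c): 0 ≤ 0, so result = 1
  (a ⊃ a): 0.03 ≤ 0.03, so result = 1
  ((¬a ⊃ ¬c) ∧ (a ⊃ a)) = min(1, 1) = 1
  ¬((¬a ⊃ ¬c) ∧ (a ⊃ a)): Gödel ¬ of 1 = 0 (operand ≠ 0)
  Gödel value = 0
Łukasiewicz evaluation:
  ¬a: Łukasiewicz ¬ gives 1 − 0.03 = 0.97
  ¬c: Łukasiewicz ¬ gives 1 − 0.55 = 0.45
  (¬a ⊃ ¬c): min(1, 1 − 0.97 + 0.45) = 0.48
  (a ⊃ a): min(1, 1 − 0.03 + 0.03) = 1
  ((¬a ⊃ ¬c) ∧ (a ⊃ a)) = min(0.48, 1) = 0.48
  ¬((¬a ⊃ ¬c) ∧ (a ⊃ a)): Łukasiewicz ¬ gives 1 − 0.48 = 0.52
  Łukasiewicz value = 0.52
Difference: 0 − 0.52 = -0.52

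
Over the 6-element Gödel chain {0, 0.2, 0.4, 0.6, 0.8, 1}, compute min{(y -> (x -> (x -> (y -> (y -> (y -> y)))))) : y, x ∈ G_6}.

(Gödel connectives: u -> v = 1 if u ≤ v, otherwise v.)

1.00

Every assignment gives 1. For instance at y = 0, x = 0:
  (y -> y): 0 ≤ 0, so result = 1
  (y -> (y -> y)): 0 ≤ 1, so result = 1
  (y -> (y -> (y -> y))): 0 ≤ 1, so result = 1
  (x -> (y -> (y -> (y -> y)))): 0 ≤ 1, so result = 1
  (x -> (x -> (y -> (y -> (y -> y))))): 0 ≤ 1, so result = 1
  (y -> (x -> (x -> (y -> (y -> (y -> y)))))): 0 ≤ 1, so result = 1
All 36 assignments give value 1 — the formula is a G_6-tautology.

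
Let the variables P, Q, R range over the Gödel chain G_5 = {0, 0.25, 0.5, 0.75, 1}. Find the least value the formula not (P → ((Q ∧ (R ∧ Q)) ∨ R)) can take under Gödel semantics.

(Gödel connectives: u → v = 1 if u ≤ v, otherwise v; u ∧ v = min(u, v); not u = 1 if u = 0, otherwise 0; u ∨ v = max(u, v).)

The minimum is attained at P = 0, Q = 0, R = 0:
  (R ∧ Q) = min(0, 0) = 0
  (Q ∧ (R ∧ Q)) = min(0, 0) = 0
  ((Q ∧ (R ∧ Q)) ∨ R) = max(0, 0) = 0
  (P → ((Q ∧ (R ∧ Q)) ∨ R)): 0 ≤ 0, so result = 1
  not (P → ((Q ∧ (R ∧ Q)) ∨ R)): Gödel ¬ of 1 = 0 (operand ≠ 0)
Checking all 125 assignments confirms none give a value below 0.00.

0.00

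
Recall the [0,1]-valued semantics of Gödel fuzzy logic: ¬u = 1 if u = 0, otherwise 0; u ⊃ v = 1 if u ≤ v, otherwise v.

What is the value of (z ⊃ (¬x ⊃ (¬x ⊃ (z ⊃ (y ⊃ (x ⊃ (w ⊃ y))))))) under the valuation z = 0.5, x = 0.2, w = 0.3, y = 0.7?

¬x: Gödel ¬ of 0.2 = 0 (operand ≠ 0)
¬x: Gödel ¬ of 0.2 = 0 (operand ≠ 0)
(w ⊃ y): 0.3 ≤ 0.7, so result = 1
(x ⊃ (w ⊃ y)): 0.2 ≤ 1, so result = 1
(y ⊃ (x ⊃ (w ⊃ y))): 0.7 ≤ 1, so result = 1
(z ⊃ (y ⊃ (x ⊃ (w ⊃ y)))): 0.5 ≤ 1, so result = 1
(¬x ⊃ (z ⊃ (y ⊃ (x ⊃ (w ⊃ y))))): 0 ≤ 1, so result = 1
(¬x ⊃ (¬x ⊃ (z ⊃ (y ⊃ (x ⊃ (w ⊃ y)))))): 0 ≤ 1, so result = 1
(z ⊃ (¬x ⊃ (¬x ⊃ (z ⊃ (y ⊃ (x ⊃ (w ⊃ y))))))): 0.5 ≤ 1, so result = 1

1.00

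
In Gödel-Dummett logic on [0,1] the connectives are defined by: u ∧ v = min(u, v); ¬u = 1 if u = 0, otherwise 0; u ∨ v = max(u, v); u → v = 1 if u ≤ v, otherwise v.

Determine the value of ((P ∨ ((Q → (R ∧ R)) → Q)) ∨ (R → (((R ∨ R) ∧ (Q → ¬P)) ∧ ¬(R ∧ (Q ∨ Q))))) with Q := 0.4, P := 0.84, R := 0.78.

(R ∧ R) = min(0.78, 0.78) = 0.78
(Q → (R ∧ R)): 0.4 ≤ 0.78, so result = 1
((Q → (R ∧ R)) → Q): 1 > 0.4, so result = 0.4
(P ∨ ((Q → (R ∧ R)) → Q)) = max(0.84, 0.4) = 0.84
(R ∨ R) = max(0.78, 0.78) = 0.78
¬P: Gödel ¬ of 0.84 = 0 (operand ≠ 0)
(Q → ¬P): 0.4 > 0, so result = 0
((R ∨ R) ∧ (Q → ¬P)) = min(0.78, 0) = 0
(Q ∨ Q) = max(0.4, 0.4) = 0.4
(R ∧ (Q ∨ Q)) = min(0.78, 0.4) = 0.4
¬(R ∧ (Q ∨ Q)): Gödel ¬ of 0.4 = 0 (operand ≠ 0)
(((R ∨ R) ∧ (Q → ¬P)) ∧ ¬(R ∧ (Q ∨ Q))) = min(0, 0) = 0
(R → (((R ∨ R) ∧ (Q → ¬P)) ∧ ¬(R ∧ (Q ∨ Q)))): 0.78 > 0, so result = 0
((P ∨ ((Q → (R ∧ R)) → Q)) ∨ (R → (((R ∨ R) ∧ (Q → ¬P)) ∧ ¬(R ∧ (Q ∨ Q))))) = max(0.84, 0) = 0.84

0.84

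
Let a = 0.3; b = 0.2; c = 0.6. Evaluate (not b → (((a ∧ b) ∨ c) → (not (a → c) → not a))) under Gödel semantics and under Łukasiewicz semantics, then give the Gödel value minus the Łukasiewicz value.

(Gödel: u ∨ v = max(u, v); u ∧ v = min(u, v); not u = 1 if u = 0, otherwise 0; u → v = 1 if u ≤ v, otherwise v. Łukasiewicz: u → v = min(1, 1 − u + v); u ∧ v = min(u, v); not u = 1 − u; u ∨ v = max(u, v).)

Gödel evaluation:
  not b: Gödel ¬ of 0.2 = 0 (operand ≠ 0)
  (a ∧ b) = min(0.3, 0.2) = 0.2
  ((a ∧ b) ∨ c) = max(0.2, 0.6) = 0.6
  (a → c): 0.3 ≤ 0.6, so result = 1
  not (a → c): Gödel ¬ of 1 = 0 (operand ≠ 0)
  not a: Gödel ¬ of 0.3 = 0 (operand ≠ 0)
  (not (a → c) → not a): 0 ≤ 0, so result = 1
  (((a ∧ b) ∨ c) → (not (a → c) → not a)): 0.6 ≤ 1, so result = 1
  (not b → (((a ∧ b) ∨ c) → (not (a → c) → not a))): 0 ≤ 1, so result = 1
  Gödel value = 1
Łukasiewicz evaluation:
  not b: Łukasiewicz ¬ gives 1 − 0.2 = 0.8
  (a ∧ b) = min(0.3, 0.2) = 0.2
  ((a ∧ b) ∨ c) = max(0.2, 0.6) = 0.6
  (a → c): min(1, 1 − 0.3 + 0.6) = 1
  not (a → c): Łukasiewicz ¬ gives 1 − 1 = 0
  not a: Łukasiewicz ¬ gives 1 − 0.3 = 0.7
  (not (a → c) → not a): min(1, 1 − 0 + 0.7) = 1
  (((a ∧ b) ∨ c) → (not (a → c) → not a)): min(1, 1 − 0.6 + 1) = 1
  (not b → (((a ∧ b) ∨ c) → (not (a → c) → not a))): min(1, 1 − 0.8 + 1) = 1
  Łukasiewicz value = 1
Difference: 1 − 1 = 0.00

0.00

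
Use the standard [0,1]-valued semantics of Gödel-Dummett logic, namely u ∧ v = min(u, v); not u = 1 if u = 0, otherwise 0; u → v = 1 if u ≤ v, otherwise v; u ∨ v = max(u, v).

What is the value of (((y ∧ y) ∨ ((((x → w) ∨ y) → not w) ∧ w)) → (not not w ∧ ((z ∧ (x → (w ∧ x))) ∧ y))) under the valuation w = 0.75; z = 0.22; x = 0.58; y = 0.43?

0.22

(y ∧ y) = min(0.43, 0.43) = 0.43
(x → w): 0.58 ≤ 0.75, so result = 1
((x → w) ∨ y) = max(1, 0.43) = 1
not w: Gödel ¬ of 0.75 = 0 (operand ≠ 0)
(((x → w) ∨ y) → not w): 1 > 0, so result = 0
((((x → w) ∨ y) → not w) ∧ w) = min(0, 0.75) = 0
((y ∧ y) ∨ ((((x → w) ∨ y) → not w) ∧ w)) = max(0.43, 0) = 0.43
not w: Gödel ¬ of 0.75 = 0 (operand ≠ 0)
not not w: Gödel ¬ of 0 = 1 (operand is 0)
(w ∧ x) = min(0.75, 0.58) = 0.58
(x → (w ∧ x)): 0.58 ≤ 0.58, so result = 1
(z ∧ (x → (w ∧ x))) = min(0.22, 1) = 0.22
((z ∧ (x → (w ∧ x))) ∧ y) = min(0.22, 0.43) = 0.22
(not not w ∧ ((z ∧ (x → (w ∧ x))) ∧ y)) = min(1, 0.22) = 0.22
(((y ∧ y) ∨ ((((x → w) ∨ y) → not w) ∧ w)) → (not not w ∧ ((z ∧ (x → (w ∧ x))) ∧ y))): 0.43 > 0.22, so result = 0.22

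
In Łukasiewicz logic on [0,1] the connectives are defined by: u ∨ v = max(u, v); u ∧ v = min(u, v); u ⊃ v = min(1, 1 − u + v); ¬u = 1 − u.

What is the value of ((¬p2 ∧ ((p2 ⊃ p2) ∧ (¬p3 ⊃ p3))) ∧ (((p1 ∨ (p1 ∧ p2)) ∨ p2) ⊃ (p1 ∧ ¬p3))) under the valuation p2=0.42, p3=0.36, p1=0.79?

0.58

¬p2: Łukasiewicz ¬ gives 1 − 0.42 = 0.58
(p2 ⊃ p2): min(1, 1 − 0.42 + 0.42) = 1
¬p3: Łukasiewicz ¬ gives 1 − 0.36 = 0.64
(¬p3 ⊃ p3): min(1, 1 − 0.64 + 0.36) = 0.72
((p2 ⊃ p2) ∧ (¬p3 ⊃ p3)) = min(1, 0.72) = 0.72
(¬p2 ∧ ((p2 ⊃ p2) ∧ (¬p3 ⊃ p3))) = min(0.58, 0.72) = 0.58
(p1 ∧ p2) = min(0.79, 0.42) = 0.42
(p1 ∨ (p1 ∧ p2)) = max(0.79, 0.42) = 0.79
((p1 ∨ (p1 ∧ p2)) ∨ p2) = max(0.79, 0.42) = 0.79
¬p3: Łukasiewicz ¬ gives 1 − 0.36 = 0.64
(p1 ∧ ¬p3) = min(0.79, 0.64) = 0.64
(((p1 ∨ (p1 ∧ p2)) ∨ p2) ⊃ (p1 ∧ ¬p3)): min(1, 1 − 0.79 + 0.64) = 0.85
((¬p2 ∧ ((p2 ⊃ p2) ∧ (¬p3 ⊃ p3))) ∧ (((p1 ∨ (p1 ∧ p2)) ∨ p2) ⊃ (p1 ∧ ¬p3))) = min(0.58, 0.85) = 0.58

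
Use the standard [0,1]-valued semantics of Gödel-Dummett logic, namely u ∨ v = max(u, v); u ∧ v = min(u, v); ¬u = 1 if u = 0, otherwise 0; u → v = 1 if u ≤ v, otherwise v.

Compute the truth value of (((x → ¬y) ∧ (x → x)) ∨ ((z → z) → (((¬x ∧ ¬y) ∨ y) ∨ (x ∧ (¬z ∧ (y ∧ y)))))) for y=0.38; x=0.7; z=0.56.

0.38

¬y: Gödel ¬ of 0.38 = 0 (operand ≠ 0)
(x → ¬y): 0.7 > 0, so result = 0
(x → x): 0.7 ≤ 0.7, so result = 1
((x → ¬y) ∧ (x → x)) = min(0, 1) = 0
(z → z): 0.56 ≤ 0.56, so result = 1
¬x: Gödel ¬ of 0.7 = 0 (operand ≠ 0)
¬y: Gödel ¬ of 0.38 = 0 (operand ≠ 0)
(¬x ∧ ¬y) = min(0, 0) = 0
((¬x ∧ ¬y) ∨ y) = max(0, 0.38) = 0.38
¬z: Gödel ¬ of 0.56 = 0 (operand ≠ 0)
(y ∧ y) = min(0.38, 0.38) = 0.38
(¬z ∧ (y ∧ y)) = min(0, 0.38) = 0
(x ∧ (¬z ∧ (y ∧ y))) = min(0.7, 0) = 0
(((¬x ∧ ¬y) ∨ y) ∨ (x ∧ (¬z ∧ (y ∧ y)))) = max(0.38, 0) = 0.38
((z → z) → (((¬x ∧ ¬y) ∨ y) ∨ (x ∧ (¬z ∧ (y ∧ y))))): 1 > 0.38, so result = 0.38
(((x → ¬y) ∧ (x → x)) ∨ ((z → z) → (((¬x ∧ ¬y) ∨ y) ∨ (x ∧ (¬z ∧ (y ∧ y)))))) = max(0, 0.38) = 0.38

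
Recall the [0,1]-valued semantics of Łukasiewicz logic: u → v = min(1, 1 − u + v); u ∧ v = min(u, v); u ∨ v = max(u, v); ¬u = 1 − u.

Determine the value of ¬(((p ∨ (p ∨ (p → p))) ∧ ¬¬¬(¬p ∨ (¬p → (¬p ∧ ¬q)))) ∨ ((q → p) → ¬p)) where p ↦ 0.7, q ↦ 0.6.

0.70

(p → p): min(1, 1 − 0.7 + 0.7) = 1
(p ∨ (p → p)) = max(0.7, 1) = 1
(p ∨ (p ∨ (p → p))) = max(0.7, 1) = 1
¬p: Łukasiewicz ¬ gives 1 − 0.7 = 0.3
¬p: Łukasiewicz ¬ gives 1 − 0.7 = 0.3
¬p: Łukasiewicz ¬ gives 1 − 0.7 = 0.3
¬q: Łukasiewicz ¬ gives 1 − 0.6 = 0.4
(¬p ∧ ¬q) = min(0.3, 0.4) = 0.3
(¬p → (¬p ∧ ¬q)): min(1, 1 − 0.3 + 0.3) = 1
(¬p ∨ (¬p → (¬p ∧ ¬q))) = max(0.3, 1) = 1
¬(¬p ∨ (¬p → (¬p ∧ ¬q))): Łukasiewicz ¬ gives 1 − 1 = 0
¬¬(¬p ∨ (¬p → (¬p ∧ ¬q))): Łukasiewicz ¬ gives 1 − 0 = 1
¬¬¬(¬p ∨ (¬p → (¬p ∧ ¬q))): Łukasiewicz ¬ gives 1 − 1 = 0
((p ∨ (p ∨ (p → p))) ∧ ¬¬¬(¬p ∨ (¬p → (¬p ∧ ¬q)))) = min(1, 0) = 0
(q → p): min(1, 1 − 0.6 + 0.7) = 1
¬p: Łukasiewicz ¬ gives 1 − 0.7 = 0.3
((q → p) → ¬p): min(1, 1 − 1 + 0.3) = 0.3
(((p ∨ (p ∨ (p → p))) ∧ ¬¬¬(¬p ∨ (¬p → (¬p ∧ ¬q)))) ∨ ((q → p) → ¬p)) = max(0, 0.3) = 0.3
¬(((p ∨ (p ∨ (p → p))) ∧ ¬¬¬(¬p ∨ (¬p → (¬p ∧ ¬q)))) ∨ ((q → p) → ¬p)): Łukasiewicz ¬ gives 1 − 0.3 = 0.7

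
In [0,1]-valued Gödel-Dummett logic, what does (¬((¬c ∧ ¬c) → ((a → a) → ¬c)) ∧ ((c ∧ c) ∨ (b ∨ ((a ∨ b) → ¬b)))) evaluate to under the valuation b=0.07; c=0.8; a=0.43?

¬c: Gödel ¬ of 0.8 = 0 (operand ≠ 0)
¬c: Gödel ¬ of 0.8 = 0 (operand ≠ 0)
(¬c ∧ ¬c) = min(0, 0) = 0
(a → a): 0.43 ≤ 0.43, so result = 1
¬c: Gödel ¬ of 0.8 = 0 (operand ≠ 0)
((a → a) → ¬c): 1 > 0, so result = 0
((¬c ∧ ¬c) → ((a → a) → ¬c)): 0 ≤ 0, so result = 1
¬((¬c ∧ ¬c) → ((a → a) → ¬c)): Gödel ¬ of 1 = 0 (operand ≠ 0)
(c ∧ c) = min(0.8, 0.8) = 0.8
(a ∨ b) = max(0.43, 0.07) = 0.43
¬b: Gödel ¬ of 0.07 = 0 (operand ≠ 0)
((a ∨ b) → ¬b): 0.43 > 0, so result = 0
(b ∨ ((a ∨ b) → ¬b)) = max(0.07, 0) = 0.07
((c ∧ c) ∨ (b ∨ ((a ∨ b) → ¬b))) = max(0.8, 0.07) = 0.8
(¬((¬c ∧ ¬c) → ((a → a) → ¬c)) ∧ ((c ∧ c) ∨ (b ∨ ((a ∨ b) → ¬b)))) = min(0, 0.8) = 0

0.00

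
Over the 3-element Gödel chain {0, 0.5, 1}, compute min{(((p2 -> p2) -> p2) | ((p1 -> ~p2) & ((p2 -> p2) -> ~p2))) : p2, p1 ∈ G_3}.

0.50

The minimum is attained at p2 = 0.5, p1 = 0:
  (p2 -> p2): 0.5 ≤ 0.5, so result = 1
  ((p2 -> p2) -> p2): 1 > 0.5, so result = 0.5
  ~p2: Gödel ¬ of 0.5 = 0 (operand ≠ 0)
  (p1 -> ~p2): 0 ≤ 0, so result = 1
  (p2 -> p2): 0.5 ≤ 0.5, so result = 1
  ~p2: Gödel ¬ of 0.5 = 0 (operand ≠ 0)
  ((p2 -> p2) -> ~p2): 1 > 0, so result = 0
  ((p1 -> ~p2) & ((p2 -> p2) -> ~p2)) = min(1, 0) = 0
  (((p2 -> p2) -> p2) | ((p1 -> ~p2) & ((p2 -> p2) -> ~p2))) = max(0.5, 0) = 0.5
Checking all 9 assignments confirms none give a value below 0.50.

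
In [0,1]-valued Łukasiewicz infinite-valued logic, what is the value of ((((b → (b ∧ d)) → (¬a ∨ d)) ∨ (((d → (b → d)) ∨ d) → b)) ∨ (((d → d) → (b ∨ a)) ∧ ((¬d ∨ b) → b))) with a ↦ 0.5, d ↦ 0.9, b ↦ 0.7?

(b ∧ d) = min(0.7, 0.9) = 0.7
(b → (b ∧ d)): min(1, 1 − 0.7 + 0.7) = 1
¬a: Łukasiewicz ¬ gives 1 − 0.5 = 0.5
(¬a ∨ d) = max(0.5, 0.9) = 0.9
((b → (b ∧ d)) → (¬a ∨ d)): min(1, 1 − 1 + 0.9) = 0.9
(b → d): min(1, 1 − 0.7 + 0.9) = 1
(d → (b → d)): min(1, 1 − 0.9 + 1) = 1
((d → (b → d)) ∨ d) = max(1, 0.9) = 1
(((d → (b → d)) ∨ d) → b): min(1, 1 − 1 + 0.7) = 0.7
(((b → (b ∧ d)) → (¬a ∨ d)) ∨ (((d → (b → d)) ∨ d) → b)) = max(0.9, 0.7) = 0.9
(d → d): min(1, 1 − 0.9 + 0.9) = 1
(b ∨ a) = max(0.7, 0.5) = 0.7
((d → d) → (b ∨ a)): min(1, 1 − 1 + 0.7) = 0.7
¬d: Łukasiewicz ¬ gives 1 − 0.9 = 0.1
(¬d ∨ b) = max(0.1, 0.7) = 0.7
((¬d ∨ b) → b): min(1, 1 − 0.7 + 0.7) = 1
(((d → d) → (b ∨ a)) ∧ ((¬d ∨ b) → b)) = min(0.7, 1) = 0.7
((((b → (b ∧ d)) → (¬a ∨ d)) ∨ (((d → (b → d)) ∨ d) → b)) ∨ (((d → d) → (b ∨ a)) ∧ ((¬d ∨ b) → b))) = max(0.9, 0.7) = 0.9

0.90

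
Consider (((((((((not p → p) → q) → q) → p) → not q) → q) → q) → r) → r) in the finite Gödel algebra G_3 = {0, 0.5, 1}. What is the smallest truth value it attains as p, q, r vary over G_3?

The minimum is attained at p = 0.5, q = 0.5, r = 0.5:
  not p: Gödel ¬ of 0.5 = 0 (operand ≠ 0)
  (not p → p): 0 ≤ 0.5, so result = 1
  ((not p → p) → q): 1 > 0.5, so result = 0.5
  (((not p → p) → q) → q): 0.5 ≤ 0.5, so result = 1
  ((((not p → p) → q) → q) → p): 1 > 0.5, so result = 0.5
  not q: Gödel ¬ of 0.5 = 0 (operand ≠ 0)
  (((((not p → p) → q) → q) → p) → not q): 0.5 > 0, so result = 0
  ((((((not p → p) → q) → q) → p) → not q) → q): 0 ≤ 0.5, so result = 1
  (((((((not p → p) → q) → q) → p) → not q) → q) → q): 1 > 0.5, so result = 0.5
  ((((((((not p → p) → q) → q) → p) → not q) → q) → q) → r): 0.5 ≤ 0.5, so result = 1
  (((((((((not p → p) → q) → q) → p) → not q) → q) → q) → r) → r): 1 > 0.5, so result = 0.5
Checking all 27 assignments confirms none give a value below 0.50.

0.50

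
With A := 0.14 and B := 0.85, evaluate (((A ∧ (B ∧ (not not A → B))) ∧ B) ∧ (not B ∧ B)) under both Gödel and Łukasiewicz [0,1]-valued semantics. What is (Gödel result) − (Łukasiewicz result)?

-0.14

Gödel evaluation:
  not A: Gödel ¬ of 0.14 = 0 (operand ≠ 0)
  not not A: Gödel ¬ of 0 = 1 (operand is 0)
  (not not A → B): 1 > 0.85, so result = 0.85
  (B ∧ (not not A → B)) = min(0.85, 0.85) = 0.85
  (A ∧ (B ∧ (not not A → B))) = min(0.14, 0.85) = 0.14
  ((A ∧ (B ∧ (not not A → B))) ∧ B) = min(0.14, 0.85) = 0.14
  not B: Gödel ¬ of 0.85 = 0 (operand ≠ 0)
  (not B ∧ B) = min(0, 0.85) = 0
  (((A ∧ (B ∧ (not not A → B))) ∧ B) ∧ (not B ∧ B)) = min(0.14, 0) = 0
  Gödel value = 0
Łukasiewicz evaluation:
  not A: Łukasiewicz ¬ gives 1 − 0.14 = 0.86
  not not A: Łukasiewicz ¬ gives 1 − 0.86 = 0.14
  (not not A → B): min(1, 1 − 0.14 + 0.85) = 1
  (B ∧ (not not A → B)) = min(0.85, 1) = 0.85
  (A ∧ (B ∧ (not not A → B))) = min(0.14, 0.85) = 0.14
  ((A ∧ (B ∧ (not not A → B))) ∧ B) = min(0.14, 0.85) = 0.14
  not B: Łukasiewicz ¬ gives 1 − 0.85 = 0.15
  (not B ∧ B) = min(0.15, 0.85) = 0.15
  (((A ∧ (B ∧ (not not A → B))) ∧ B) ∧ (not B ∧ B)) = min(0.14, 0.15) = 0.14
  Łukasiewicz value = 0.14
Difference: 0 − 0.14 = -0.14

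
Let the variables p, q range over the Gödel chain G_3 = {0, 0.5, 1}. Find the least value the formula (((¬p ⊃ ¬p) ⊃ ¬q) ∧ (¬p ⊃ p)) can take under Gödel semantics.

0.00

The minimum is attained at p = 0, q = 0:
  ¬p: Gödel ¬ of 0 = 1 (operand is 0)
  ¬p: Gödel ¬ of 0 = 1 (operand is 0)
  (¬p ⊃ ¬p): 1 ≤ 1, so result = 1
  ¬q: Gödel ¬ of 0 = 1 (operand is 0)
  ((¬p ⊃ ¬p) ⊃ ¬q): 1 ≤ 1, so result = 1
  ¬p: Gödel ¬ of 0 = 1 (operand is 0)
  (¬p ⊃ p): 1 > 0, so result = 0
  (((¬p ⊃ ¬p) ⊃ ¬q) ∧ (¬p ⊃ p)) = min(1, 0) = 0
Checking all 9 assignments confirms none give a value below 0.00.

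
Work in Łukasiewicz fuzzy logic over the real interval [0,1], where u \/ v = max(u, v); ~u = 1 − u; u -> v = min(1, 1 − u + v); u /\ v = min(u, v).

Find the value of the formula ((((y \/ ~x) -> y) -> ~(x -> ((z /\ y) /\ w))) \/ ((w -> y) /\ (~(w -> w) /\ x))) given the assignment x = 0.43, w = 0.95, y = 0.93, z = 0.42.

~x: Łukasiewicz ¬ gives 1 − 0.43 = 0.57
(y \/ ~x) = max(0.93, 0.57) = 0.93
((y \/ ~x) -> y): min(1, 1 − 0.93 + 0.93) = 1
(z /\ y) = min(0.42, 0.93) = 0.42
((z /\ y) /\ w) = min(0.42, 0.95) = 0.42
(x -> ((z /\ y) /\ w)): min(1, 1 − 0.43 + 0.42) = 0.99
~(x -> ((z /\ y) /\ w)): Łukasiewicz ¬ gives 1 − 0.99 = 0.01
(((y \/ ~x) -> y) -> ~(x -> ((z /\ y) /\ w))): min(1, 1 − 1 + 0.01) = 0.01
(w -> y): min(1, 1 − 0.95 + 0.93) = 0.98
(w -> w): min(1, 1 − 0.95 + 0.95) = 1
~(w -> w): Łukasiewicz ¬ gives 1 − 1 = 0
(~(w -> w) /\ x) = min(0, 0.43) = 0
((w -> y) /\ (~(w -> w) /\ x)) = min(0.98, 0) = 0
((((y \/ ~x) -> y) -> ~(x -> ((z /\ y) /\ w))) \/ ((w -> y) /\ (~(w -> w) /\ x))) = max(0.01, 0) = 0.01

0.01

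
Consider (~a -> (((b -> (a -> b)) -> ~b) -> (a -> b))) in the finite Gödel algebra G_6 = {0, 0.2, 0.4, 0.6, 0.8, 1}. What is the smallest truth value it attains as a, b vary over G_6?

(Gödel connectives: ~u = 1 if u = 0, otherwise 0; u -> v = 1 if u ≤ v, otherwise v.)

Every assignment gives 1. For instance at a = 0, b = 0:
  ~a: Gödel ¬ of 0 = 1 (operand is 0)
  (a -> b): 0 ≤ 0, so result = 1
  (b -> (a -> b)): 0 ≤ 1, so result = 1
  ~b: Gödel ¬ of 0 = 1 (operand is 0)
  ((b -> (a -> b)) -> ~b): 1 ≤ 1, so result = 1
  (a -> b): 0 ≤ 0, so result = 1
  (((b -> (a -> b)) -> ~b) -> (a -> b)): 1 ≤ 1, so result = 1
  (~a -> (((b -> (a -> b)) -> ~b) -> (a -> b))): 1 ≤ 1, so result = 1
All 36 assignments give value 1 — the formula is a G_6-tautology.

1.00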